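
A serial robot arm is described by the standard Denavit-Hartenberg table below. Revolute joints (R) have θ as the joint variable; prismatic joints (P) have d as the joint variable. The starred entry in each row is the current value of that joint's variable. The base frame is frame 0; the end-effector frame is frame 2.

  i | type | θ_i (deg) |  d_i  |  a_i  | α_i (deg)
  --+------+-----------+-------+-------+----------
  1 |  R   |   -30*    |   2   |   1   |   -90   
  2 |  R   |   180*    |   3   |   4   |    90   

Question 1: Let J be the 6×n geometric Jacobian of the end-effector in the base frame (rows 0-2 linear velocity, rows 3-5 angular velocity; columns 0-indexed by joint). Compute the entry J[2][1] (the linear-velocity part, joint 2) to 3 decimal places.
axis z_1 = (0.5000,0.8660,0.0000); lever o_n−o_1 = (-1.9641,4.5981,-0.0000)
cross product → J_v[:, 1] = (-0.0000,-0.0000,4.0000)
J_ω[:, 1] = z_1
entry J[2][1] = 4.0000

4.000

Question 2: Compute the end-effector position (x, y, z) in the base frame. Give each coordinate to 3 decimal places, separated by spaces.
after link 1: o_1 = (0.8660, -0.5000, 2.0000)
after link 2: o_2 = (-1.0981, 4.0981, 2.0000)

-1.098 4.098 2.000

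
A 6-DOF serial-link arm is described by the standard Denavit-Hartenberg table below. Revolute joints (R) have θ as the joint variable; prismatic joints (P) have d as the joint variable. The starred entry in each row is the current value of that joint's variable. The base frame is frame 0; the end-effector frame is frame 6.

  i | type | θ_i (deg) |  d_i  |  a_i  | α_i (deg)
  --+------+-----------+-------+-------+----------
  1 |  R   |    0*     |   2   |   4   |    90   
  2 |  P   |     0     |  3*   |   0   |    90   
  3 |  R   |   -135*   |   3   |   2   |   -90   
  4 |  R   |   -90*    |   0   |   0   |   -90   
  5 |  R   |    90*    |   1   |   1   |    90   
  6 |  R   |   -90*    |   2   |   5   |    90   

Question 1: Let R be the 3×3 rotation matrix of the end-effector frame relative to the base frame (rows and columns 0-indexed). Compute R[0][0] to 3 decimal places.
End-effector x-axis (col 0 of R) = (0.7071,-0.7071,-0.0000)
R[0][0] = 0.7071

0.707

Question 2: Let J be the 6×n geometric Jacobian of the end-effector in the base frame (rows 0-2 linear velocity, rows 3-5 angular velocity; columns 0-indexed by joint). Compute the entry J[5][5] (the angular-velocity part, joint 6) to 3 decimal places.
-1.000

axis z_5 = (-0.0000,-0.0000,-1.0000); lever o_n−o_5 = (3.5355,-3.5355,-2.0000)
cross product → J_v[:, 5] = (-3.5355,-3.5355,0.0000)
J_ω[:, 5] = z_5
entry J[5][5] = -1.0000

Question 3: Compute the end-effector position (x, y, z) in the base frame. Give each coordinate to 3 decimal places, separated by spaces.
after link 1: o_1 = (4.0000, 0.0000, 2.0000)
after link 2: o_2 = (4.0000, -3.0000, 2.0000)
after link 3: o_3 = (2.5858, -1.5858, -1.0000)
after link 4: o_4 = (2.5858, -1.5858, -1.0000)
after link 5: o_5 = (1.1716, -1.5858, -1.0000)
after link 6: o_6 = (4.7071, -5.1213, -3.0000)

4.707 -5.121 -3.000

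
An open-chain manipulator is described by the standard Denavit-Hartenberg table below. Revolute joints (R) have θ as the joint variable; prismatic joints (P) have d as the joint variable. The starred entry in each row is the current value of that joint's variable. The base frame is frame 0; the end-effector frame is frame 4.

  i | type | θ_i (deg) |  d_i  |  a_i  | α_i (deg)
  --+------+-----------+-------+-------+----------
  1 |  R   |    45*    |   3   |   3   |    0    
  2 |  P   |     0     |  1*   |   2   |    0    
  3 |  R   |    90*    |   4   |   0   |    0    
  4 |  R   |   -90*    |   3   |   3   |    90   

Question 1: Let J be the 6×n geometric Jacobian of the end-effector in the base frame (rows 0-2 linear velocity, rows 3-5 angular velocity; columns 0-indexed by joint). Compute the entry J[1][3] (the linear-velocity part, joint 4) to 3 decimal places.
2.121

axis z_3 = (0.0000,0.0000,1.0000); lever o_n−o_3 = (2.1213,2.1213,3.0000)
cross product → J_v[:, 3] = (-2.1213,2.1213,0.0000)
J_ω[:, 3] = z_3
entry J[1][3] = 2.1213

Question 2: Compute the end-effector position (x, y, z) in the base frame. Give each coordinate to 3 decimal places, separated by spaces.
after link 1: o_1 = (2.1213, 2.1213, 3.0000)
after link 2: o_2 = (3.5355, 3.5355, 4.0000)
after link 3: o_3 = (3.5355, 3.5355, 8.0000)
after link 4: o_4 = (5.6569, 5.6569, 11.0000)

5.657 5.657 11.000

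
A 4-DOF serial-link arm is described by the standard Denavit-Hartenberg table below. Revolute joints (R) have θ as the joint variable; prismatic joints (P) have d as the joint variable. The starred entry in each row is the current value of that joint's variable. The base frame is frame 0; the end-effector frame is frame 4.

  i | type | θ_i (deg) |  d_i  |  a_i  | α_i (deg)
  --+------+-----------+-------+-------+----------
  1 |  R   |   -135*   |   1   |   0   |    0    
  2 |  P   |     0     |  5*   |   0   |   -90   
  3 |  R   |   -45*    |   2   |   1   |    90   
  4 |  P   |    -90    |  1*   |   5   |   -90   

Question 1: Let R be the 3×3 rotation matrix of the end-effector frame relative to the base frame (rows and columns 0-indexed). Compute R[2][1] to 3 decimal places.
-0.707

End-effector y-axis (col 1 of R) = (-0.5000,-0.5000,-0.7071)
R[2][1] = -0.7071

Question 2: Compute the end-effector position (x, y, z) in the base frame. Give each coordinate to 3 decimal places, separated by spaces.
-2.121 2.121 7.414

after link 1: o_1 = (0.0000, 0.0000, 1.0000)
after link 2: o_2 = (0.0000, 0.0000, 6.0000)
after link 3: o_3 = (0.9142, -1.9142, 6.7071)
after link 4: o_4 = (-2.1213, 2.1213, 7.4142)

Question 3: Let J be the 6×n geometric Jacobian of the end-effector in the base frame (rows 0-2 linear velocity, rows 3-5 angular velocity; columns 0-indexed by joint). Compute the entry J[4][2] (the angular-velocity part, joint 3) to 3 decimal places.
axis z_2 = (0.7071,-0.7071,0.0000); lever o_n−o_2 = (-2.1213,2.1213,1.4142)
cross product → J_v[:, 2] = (-1.0000,-1.0000,0.0000)
J_ω[:, 2] = z_2
entry J[4][2] = -0.7071

-0.707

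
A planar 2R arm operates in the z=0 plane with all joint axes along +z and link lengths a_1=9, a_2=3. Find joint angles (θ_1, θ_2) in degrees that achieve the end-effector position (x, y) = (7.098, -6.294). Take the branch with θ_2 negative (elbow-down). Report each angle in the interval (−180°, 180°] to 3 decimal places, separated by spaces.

cos θ_2 = (89.9960−9²−3²)/(2·9·3) = -0.0001; θ_2 = -90.0042° (elbow-down)
β = atan2(-6.2940,7.0980) = -41.5643°; ψ = atan2(-3.0000,8.9998) = -18.4354°
θ_1 = β − ψ = -23.1290°

-23.129 -90.004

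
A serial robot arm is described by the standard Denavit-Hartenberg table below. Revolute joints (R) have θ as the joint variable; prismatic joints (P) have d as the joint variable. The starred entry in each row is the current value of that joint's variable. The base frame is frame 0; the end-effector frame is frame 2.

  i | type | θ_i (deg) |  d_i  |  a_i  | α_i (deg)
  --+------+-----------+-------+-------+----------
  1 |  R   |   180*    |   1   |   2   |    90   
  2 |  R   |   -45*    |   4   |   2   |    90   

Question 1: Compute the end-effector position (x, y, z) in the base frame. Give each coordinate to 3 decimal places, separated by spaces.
-3.414 4.000 -0.414

after link 1: o_1 = (-2.0000, 0.0000, 1.0000)
after link 2: o_2 = (-3.4142, 4.0000, -0.4142)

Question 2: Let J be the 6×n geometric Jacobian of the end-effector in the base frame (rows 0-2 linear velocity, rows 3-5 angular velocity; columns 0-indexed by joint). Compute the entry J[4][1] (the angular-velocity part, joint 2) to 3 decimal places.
1.000

axis z_1 = (0.0000,1.0000,0.0000); lever o_n−o_1 = (-1.4142,4.0000,-1.4142)
cross product → J_v[:, 1] = (-1.4142,0.0000,1.4142)
J_ω[:, 1] = z_1
entry J[4][1] = 1.0000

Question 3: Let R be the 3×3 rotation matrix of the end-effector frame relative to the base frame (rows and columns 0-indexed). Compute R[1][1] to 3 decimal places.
End-effector y-axis (col 1 of R) = (0.0000,1.0000,0.0000)
R[1][1] = 1.0000

1.000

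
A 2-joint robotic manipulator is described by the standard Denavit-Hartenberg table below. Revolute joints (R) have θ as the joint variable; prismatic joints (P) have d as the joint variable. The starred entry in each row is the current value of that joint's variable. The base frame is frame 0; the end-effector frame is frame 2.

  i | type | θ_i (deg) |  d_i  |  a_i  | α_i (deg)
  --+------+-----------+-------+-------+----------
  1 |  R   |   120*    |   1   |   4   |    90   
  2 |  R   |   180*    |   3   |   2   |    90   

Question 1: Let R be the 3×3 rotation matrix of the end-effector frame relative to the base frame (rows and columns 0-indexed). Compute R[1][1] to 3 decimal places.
0.500

End-effector y-axis (col 1 of R) = (0.8660,0.5000,0.0000)
R[1][1] = 0.5000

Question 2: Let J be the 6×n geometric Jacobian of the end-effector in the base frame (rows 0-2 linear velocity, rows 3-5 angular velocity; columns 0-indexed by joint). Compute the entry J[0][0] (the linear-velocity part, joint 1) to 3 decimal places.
axis z_0 = ẑ; lever o_n−o_0 = (1.5981,3.2321,1.0000)
cross product → J_v[:, 0] = (-3.2321,1.5981,0.0000)
J_ω[:, 0] = z_0
entry J[0][0] = -3.2321

-3.232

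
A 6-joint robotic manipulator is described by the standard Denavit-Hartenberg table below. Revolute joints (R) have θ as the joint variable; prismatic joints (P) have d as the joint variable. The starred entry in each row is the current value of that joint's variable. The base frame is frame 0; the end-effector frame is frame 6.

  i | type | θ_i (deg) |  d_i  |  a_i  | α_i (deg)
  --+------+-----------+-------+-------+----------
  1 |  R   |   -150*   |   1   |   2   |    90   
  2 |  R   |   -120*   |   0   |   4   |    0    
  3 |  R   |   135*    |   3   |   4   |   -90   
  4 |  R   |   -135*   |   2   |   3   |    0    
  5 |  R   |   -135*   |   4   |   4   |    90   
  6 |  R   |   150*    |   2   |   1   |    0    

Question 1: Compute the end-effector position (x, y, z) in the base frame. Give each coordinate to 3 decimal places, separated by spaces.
after link 1: o_1 = (-1.7321, -1.0000, 1.0000)
after link 2: o_2 = (-0.0000, -0.0000, -2.4641)
after link 3: o_3 = (-4.8461, 0.6662, -1.4288)
after link 4: o_4 = (-3.6839, 3.7867, -0.0460)
after link 5: o_5 = (-0.7873, 0.8402, 3.8177)
after link 6: o_6 = (-2.7813, 0.6890, 4.8183)

-2.781 0.689 4.818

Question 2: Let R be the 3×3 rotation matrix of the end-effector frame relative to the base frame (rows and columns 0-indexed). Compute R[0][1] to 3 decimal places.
-0.444

End-effector y-axis (col 1 of R) = (-0.4441,0.3209,-0.8365)
R[0][1] = -0.4441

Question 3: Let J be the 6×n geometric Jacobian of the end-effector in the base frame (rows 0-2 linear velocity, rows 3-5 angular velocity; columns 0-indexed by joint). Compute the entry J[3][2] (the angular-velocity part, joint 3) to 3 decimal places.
axis z_2 = (-0.5000,0.8660,0.0000); lever o_n−o_2 = (-2.7813,0.6890,7.2824)
cross product → J_v[:, 2] = (6.3067,3.6412,2.0642)
J_ω[:, 2] = z_2
entry J[3][2] = -0.5000

-0.500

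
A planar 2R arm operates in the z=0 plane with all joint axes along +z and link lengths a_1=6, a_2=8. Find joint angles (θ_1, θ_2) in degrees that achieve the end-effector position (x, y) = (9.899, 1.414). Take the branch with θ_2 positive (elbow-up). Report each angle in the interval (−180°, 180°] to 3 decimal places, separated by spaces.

-45.005 90.006

cos θ_2 = (99.9896−6²−8²)/(2·6·8) = -0.0001; θ_2 = 90.0062° (elbow-up)
β = atan2(1.4140,9.8990) = 8.1293°; ψ = atan2(8.0000,5.9991) = 53.1341°
θ_1 = β − ψ = -45.0048°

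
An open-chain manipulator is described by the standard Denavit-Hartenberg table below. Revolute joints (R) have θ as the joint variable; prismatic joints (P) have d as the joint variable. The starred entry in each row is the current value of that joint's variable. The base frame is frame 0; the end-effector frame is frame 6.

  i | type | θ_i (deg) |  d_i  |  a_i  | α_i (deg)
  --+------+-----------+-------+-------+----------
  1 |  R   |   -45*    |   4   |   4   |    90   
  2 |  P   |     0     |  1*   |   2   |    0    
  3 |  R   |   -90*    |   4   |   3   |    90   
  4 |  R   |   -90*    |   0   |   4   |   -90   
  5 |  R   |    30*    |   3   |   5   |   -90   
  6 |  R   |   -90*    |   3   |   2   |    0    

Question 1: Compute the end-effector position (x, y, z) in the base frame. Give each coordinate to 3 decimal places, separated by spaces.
9.142 -6.553 -4.000

after link 1: o_1 = (2.8284, -2.8284, 4.0000)
after link 2: o_2 = (3.5355, -4.9497, 4.0000)
after link 3: o_3 = (0.7071, -7.7782, 1.0000)
after link 4: o_4 = (3.5355, -4.9497, 1.0000)
after link 5: o_5 = (8.3652, -3.6557, -2.0000)
after link 6: o_6 = (9.1416, -6.5534, -4.0000)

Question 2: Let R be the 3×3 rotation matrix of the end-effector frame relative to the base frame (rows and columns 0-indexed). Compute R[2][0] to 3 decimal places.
-1.000

End-effector x-axis (col 0 of R) = (-0.0000,-0.0000,-1.0000)
R[2][0] = -1.0000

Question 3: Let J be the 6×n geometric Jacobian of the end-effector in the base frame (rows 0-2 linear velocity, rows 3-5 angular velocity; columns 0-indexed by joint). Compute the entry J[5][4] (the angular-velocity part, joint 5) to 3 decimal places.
-1.000

axis z_4 = (-0.0000,-0.0000,-1.0000); lever o_n−o_4 = (5.6061,-1.6037,-5.0000)
cross product → J_v[:, 4] = (-1.6037,-5.6061,0.0000)
J_ω[:, 4] = z_4
entry J[5][4] = -1.0000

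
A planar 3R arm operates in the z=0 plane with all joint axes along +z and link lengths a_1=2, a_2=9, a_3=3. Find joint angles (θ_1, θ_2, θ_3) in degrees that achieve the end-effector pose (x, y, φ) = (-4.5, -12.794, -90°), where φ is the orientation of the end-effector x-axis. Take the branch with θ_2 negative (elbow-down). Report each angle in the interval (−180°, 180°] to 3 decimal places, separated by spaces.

-89.989 -30.014 30.003

wrist centre = target − a_3·(cos φ, sin φ) = (-4.5000, -9.7940)
cos θ_2 = (116.1724−2²−9²)/(2·2·9) = 0.8659; θ_2 = -30.0143° (elbow-down)
β = atan2(-9.7940,-4.5000) = -114.6771°; ψ = atan2(-4.5019,9.7931) = -24.6885°
θ_1 = β − ψ = -89.9887°
θ_3 = φ − θ_1 − θ_2 = 30.0029° (wrapped to (-180°,180°])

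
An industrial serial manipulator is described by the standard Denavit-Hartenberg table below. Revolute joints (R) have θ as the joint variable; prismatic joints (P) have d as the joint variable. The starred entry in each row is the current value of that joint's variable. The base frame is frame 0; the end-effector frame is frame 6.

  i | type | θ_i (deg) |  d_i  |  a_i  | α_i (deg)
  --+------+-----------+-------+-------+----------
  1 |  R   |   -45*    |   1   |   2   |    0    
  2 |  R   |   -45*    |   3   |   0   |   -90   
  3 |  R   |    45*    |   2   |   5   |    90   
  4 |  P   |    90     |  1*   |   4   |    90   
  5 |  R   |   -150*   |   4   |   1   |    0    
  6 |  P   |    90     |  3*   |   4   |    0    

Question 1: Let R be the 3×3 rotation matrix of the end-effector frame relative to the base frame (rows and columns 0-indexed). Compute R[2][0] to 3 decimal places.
End-effector x-axis (col 0 of R) = (0.5000,0.6124,-0.6124)
R[2][0] = -0.6124

-0.612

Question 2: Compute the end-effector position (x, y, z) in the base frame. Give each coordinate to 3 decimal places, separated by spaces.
8.548 -7.804 -6.581

after link 1: o_1 = (1.4142, -1.4142, 1.0000)
after link 2: o_2 = (1.4142, -1.4142, 4.0000)
after link 3: o_3 = (3.4142, -4.9497, 0.4645)
after link 4: o_4 = (7.4142, -5.6569, 1.1716)
after link 5: o_5 = (6.5482, -8.1317, -2.0104)
after link 6: o_6 = (8.5482, -7.8036, -6.5812)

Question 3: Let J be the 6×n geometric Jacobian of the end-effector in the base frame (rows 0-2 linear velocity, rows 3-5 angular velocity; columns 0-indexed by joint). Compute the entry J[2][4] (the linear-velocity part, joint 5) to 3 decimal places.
axis z_4 = (0.0000,-0.7071,-0.7071); lever o_n−o_4 = (1.1340,-2.1467,-7.7528)
cross product → J_v[:, 4] = (3.9641,-0.8018,0.8018)
J_ω[:, 4] = z_4
entry J[2][4] = 0.8018

0.802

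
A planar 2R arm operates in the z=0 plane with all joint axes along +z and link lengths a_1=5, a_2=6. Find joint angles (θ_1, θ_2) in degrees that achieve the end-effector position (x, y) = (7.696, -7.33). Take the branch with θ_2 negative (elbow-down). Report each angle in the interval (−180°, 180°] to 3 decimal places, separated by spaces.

-27.205 -30.008

cos θ_2 = (112.9573−5²−6²)/(2·5·6) = 0.8660; θ_2 = -30.0080° (elbow-down)
β = atan2(-7.3300,7.6960) = -43.6047°; ψ = atan2(-3.0007,10.1957) = -16.3998°
θ_1 = β − ψ = -27.2049°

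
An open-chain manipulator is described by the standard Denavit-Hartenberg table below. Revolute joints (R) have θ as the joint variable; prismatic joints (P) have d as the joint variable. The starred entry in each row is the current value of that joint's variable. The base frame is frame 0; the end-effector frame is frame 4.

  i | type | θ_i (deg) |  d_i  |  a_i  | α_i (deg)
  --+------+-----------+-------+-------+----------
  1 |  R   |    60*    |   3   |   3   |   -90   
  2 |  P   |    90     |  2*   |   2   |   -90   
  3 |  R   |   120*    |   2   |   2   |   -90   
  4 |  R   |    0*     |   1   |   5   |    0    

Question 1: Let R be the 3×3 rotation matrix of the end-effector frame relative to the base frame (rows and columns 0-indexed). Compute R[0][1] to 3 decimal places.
End-effector y-axis (col 1 of R) = (0.5000,0.8660,0.0000)
R[0][1] = 0.5000

0.500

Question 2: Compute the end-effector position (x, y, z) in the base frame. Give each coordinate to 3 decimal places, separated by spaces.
after link 1: o_1 = (1.5000, 2.5981, 3.0000)
after link 2: o_2 = (-0.2321, 3.5981, 1.0000)
after link 3: o_3 = (0.2679, 1.0000, 2.0000)
after link 4: o_4 = (3.5849, -0.9151, 5.3660)

3.585 -0.915 5.366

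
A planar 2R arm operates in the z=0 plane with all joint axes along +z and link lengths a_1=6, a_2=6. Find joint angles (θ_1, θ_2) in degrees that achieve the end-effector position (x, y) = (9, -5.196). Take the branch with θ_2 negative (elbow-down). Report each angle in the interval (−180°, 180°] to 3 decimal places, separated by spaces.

0.001 -60.001

cos θ_2 = (107.9984−6²−6²)/(2·6·6) = 0.5000; θ_2 = -60.0015° (elbow-down)
β = atan2(-5.1960,9.0000) = -29.9993°; ψ = atan2(-5.1962,8.9999) = -30.0007°
θ_1 = β − ψ = 0.0015°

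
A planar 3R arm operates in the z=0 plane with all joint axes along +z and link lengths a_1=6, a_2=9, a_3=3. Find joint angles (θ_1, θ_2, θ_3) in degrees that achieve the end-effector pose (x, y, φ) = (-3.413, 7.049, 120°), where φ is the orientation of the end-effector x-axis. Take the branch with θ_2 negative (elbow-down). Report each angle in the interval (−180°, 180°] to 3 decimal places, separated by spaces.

-135.006 -149.999 45.005

wrist centre = target − a_3·(cos φ, sin φ) = (-1.9130, 4.4509)
cos θ_2 = (23.4703−6²−9²)/(2·6·9) = -0.8660; θ_2 = -149.9989° (elbow-down)
β = atan2(4.4509,-1.9130) = 113.2580°; ψ = atan2(-4.5001,-1.7941) = -111.7364°
θ_1 = β − ψ = 224.9944°
θ_3 = φ − θ_1 − θ_2 = 45.0045° (wrapped to (-180°,180°])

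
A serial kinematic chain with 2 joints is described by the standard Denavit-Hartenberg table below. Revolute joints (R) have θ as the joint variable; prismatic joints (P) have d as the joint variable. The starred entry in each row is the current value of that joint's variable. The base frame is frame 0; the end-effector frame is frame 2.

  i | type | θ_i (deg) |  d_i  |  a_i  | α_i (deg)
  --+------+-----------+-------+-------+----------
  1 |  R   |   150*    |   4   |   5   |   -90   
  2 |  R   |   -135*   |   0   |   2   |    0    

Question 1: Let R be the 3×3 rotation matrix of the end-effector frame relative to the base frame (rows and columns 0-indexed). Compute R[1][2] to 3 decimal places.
End-effector z-axis (col 2 of R) = (-0.5000,-0.8660,0.0000)
R[1][2] = -0.8660

-0.866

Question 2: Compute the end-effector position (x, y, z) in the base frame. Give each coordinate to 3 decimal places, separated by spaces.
after link 1: o_1 = (-4.3301, 2.5000, 4.0000)
after link 2: o_2 = (-3.1054, 1.7929, 5.4142)

-3.105 1.793 5.414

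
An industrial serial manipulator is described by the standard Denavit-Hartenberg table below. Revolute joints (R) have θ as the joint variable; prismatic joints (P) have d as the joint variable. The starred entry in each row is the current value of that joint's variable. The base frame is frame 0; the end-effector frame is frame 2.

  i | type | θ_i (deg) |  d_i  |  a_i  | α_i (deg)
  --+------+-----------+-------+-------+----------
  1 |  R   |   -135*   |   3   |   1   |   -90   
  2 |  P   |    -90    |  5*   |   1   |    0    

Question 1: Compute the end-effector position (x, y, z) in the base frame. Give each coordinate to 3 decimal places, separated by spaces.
2.828 -4.243 4.000

after link 1: o_1 = (-0.7071, -0.7071, 3.0000)
after link 2: o_2 = (2.8284, -4.2426, 4.0000)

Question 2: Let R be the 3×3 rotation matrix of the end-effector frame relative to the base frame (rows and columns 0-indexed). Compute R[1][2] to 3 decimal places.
-0.707

End-effector z-axis (col 2 of R) = (0.7071,-0.7071,0.0000)
R[1][2] = -0.7071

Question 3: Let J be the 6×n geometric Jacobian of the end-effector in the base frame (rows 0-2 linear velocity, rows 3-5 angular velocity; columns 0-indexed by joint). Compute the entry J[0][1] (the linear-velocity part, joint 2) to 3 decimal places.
0.707

prismatic axis z_1 = (0.7071,-0.7071,0.0000)
J_v[:, 1] = z_1; J_ω[:, 1] = (0,0,0)
entry J[0][1] = 0.7071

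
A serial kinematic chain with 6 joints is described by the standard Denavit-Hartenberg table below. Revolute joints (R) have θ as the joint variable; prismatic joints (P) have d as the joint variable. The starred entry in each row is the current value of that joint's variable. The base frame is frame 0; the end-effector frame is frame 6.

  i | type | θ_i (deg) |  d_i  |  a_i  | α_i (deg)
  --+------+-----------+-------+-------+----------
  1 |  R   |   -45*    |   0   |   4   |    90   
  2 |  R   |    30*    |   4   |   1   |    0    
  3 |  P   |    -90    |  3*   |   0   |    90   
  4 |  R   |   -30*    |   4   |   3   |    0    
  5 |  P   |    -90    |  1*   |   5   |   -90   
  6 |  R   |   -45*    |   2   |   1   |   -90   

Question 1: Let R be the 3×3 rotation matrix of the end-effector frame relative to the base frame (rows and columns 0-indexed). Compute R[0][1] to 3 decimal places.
End-effector y-axis (col 1 of R) = (-0.6597,-0.0474,0.7500)
R[0][1] = -0.6597

-0.660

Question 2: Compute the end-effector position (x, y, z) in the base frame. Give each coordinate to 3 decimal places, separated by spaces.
after link 1: o_1 = (2.8284, -2.8284, 0.0000)
after link 2: o_2 = (0.6124, -6.2692, 0.5000)
after link 3: o_3 = (-1.5089, -8.3905, 0.5000)
after link 4: o_4 = (-1.9792, -5.7990, -3.7500)
after link 5: o_5 = (-0.4136, -1.2408, -2.0849)
after link 6: o_6 = (0.7809, -0.1551, -3.6323)

0.781 -0.155 -3.632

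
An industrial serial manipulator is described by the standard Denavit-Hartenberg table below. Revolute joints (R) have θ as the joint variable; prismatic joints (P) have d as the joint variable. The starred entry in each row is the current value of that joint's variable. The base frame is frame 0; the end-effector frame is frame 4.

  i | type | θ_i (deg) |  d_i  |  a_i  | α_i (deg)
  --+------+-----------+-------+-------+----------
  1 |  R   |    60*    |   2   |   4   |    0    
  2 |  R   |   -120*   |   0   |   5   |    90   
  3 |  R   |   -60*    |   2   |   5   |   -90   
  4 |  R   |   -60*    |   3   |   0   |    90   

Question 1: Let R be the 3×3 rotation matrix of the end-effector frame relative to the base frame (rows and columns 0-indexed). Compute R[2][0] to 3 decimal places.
-0.433

End-effector x-axis (col 0 of R) = (-0.6250,-0.6495,-0.4330)
R[2][0] = -0.4330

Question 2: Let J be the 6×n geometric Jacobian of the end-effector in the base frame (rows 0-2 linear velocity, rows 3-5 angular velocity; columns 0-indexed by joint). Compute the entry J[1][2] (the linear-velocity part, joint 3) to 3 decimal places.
-2.451

axis z_2 = (-0.8660,-0.5000,0.0000); lever o_n−o_2 = (0.8170,-5.4151,-2.8301)
cross product → J_v[:, 2] = (1.4151,-2.4510,5.0981)
J_ω[:, 2] = z_2
entry J[1][2] = -2.4510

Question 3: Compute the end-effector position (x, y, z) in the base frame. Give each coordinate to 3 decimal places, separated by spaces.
5.317 -6.281 -0.830

after link 1: o_1 = (2.0000, 3.4641, 2.0000)
after link 2: o_2 = (4.5000, -0.8660, 2.0000)
after link 3: o_3 = (4.0179, -4.0311, -2.3301)
after link 4: o_4 = (5.3170, -6.2811, -0.8301)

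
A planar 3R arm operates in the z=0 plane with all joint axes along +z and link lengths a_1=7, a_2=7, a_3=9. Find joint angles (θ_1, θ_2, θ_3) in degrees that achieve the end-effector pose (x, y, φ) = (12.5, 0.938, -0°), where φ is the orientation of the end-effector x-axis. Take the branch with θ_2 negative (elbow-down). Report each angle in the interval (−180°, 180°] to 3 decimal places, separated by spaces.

wrist centre = target − a_3·(cos φ, sin φ) = (3.5000, 0.9380)
cos θ_2 = (13.1298−7²−7²)/(2·7·7) = -0.8660; θ_2 = -149.9996° (elbow-down)
β = atan2(0.9380,3.5000) = 15.0027°; ψ = atan2(-3.5000,0.9378) = -74.9998°
θ_1 = β − ψ = 90.0025°
θ_3 = φ − θ_1 − θ_2 = 59.9971° (wrapped to (-180°,180°])

90.003 -150.000 59.997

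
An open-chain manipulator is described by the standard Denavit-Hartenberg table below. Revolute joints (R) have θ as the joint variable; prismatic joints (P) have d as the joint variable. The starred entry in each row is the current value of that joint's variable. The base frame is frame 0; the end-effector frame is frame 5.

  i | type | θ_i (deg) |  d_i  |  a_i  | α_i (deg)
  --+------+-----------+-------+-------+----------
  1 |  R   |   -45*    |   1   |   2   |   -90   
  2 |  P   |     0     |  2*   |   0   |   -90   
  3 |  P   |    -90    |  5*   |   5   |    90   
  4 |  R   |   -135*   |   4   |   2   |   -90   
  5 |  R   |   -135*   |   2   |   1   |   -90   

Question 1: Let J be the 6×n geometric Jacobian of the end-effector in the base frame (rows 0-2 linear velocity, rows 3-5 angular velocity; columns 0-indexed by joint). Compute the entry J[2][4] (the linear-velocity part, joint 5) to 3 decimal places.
axis z_4 = (0.5000,0.5000,0.7071); lever o_n−o_4 = (0.8536,1.8536,0.9142)
cross product → J_v[:, 4] = (-0.8536,0.1464,0.5000)
J_ω[:, 4] = z_4
entry J[2][4] = 0.5000

0.500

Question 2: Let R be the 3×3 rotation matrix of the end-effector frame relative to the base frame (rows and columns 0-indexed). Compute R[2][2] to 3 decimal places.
End-effector z-axis (col 2 of R) = (-0.8536,0.1464,0.5000)
R[2][2] = 0.5000

0.500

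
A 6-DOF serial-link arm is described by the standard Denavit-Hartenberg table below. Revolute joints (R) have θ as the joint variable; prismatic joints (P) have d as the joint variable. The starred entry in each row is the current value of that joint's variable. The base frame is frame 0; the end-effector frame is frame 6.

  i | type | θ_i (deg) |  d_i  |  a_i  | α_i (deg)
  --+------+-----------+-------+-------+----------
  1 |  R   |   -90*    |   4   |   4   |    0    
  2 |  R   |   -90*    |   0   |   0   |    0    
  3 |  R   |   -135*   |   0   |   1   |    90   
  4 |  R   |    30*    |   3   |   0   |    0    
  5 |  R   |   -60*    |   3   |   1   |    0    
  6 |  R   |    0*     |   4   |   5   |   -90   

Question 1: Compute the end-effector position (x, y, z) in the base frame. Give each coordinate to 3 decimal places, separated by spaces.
after link 1: o_1 = (0.0000, -4.0000, 4.0000)
after link 2: o_2 = (0.0000, -4.0000, 4.0000)
after link 3: o_3 = (0.7071, -3.2929, 4.0000)
after link 4: o_4 = (2.8284, -5.4142, 4.0000)
after link 5: o_5 = (5.5621, -6.9232, 3.5000)
after link 6: o_6 = (11.4524, -6.6897, 1.0000)

11.452 -6.690 1.000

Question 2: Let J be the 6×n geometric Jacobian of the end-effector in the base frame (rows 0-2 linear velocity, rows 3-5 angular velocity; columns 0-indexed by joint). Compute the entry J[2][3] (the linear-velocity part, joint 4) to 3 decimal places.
5.196

axis z_3 = (0.7071,-0.7071,0.0000); lever o_n−o_3 = (10.7453,-3.3968,-3.0000)
cross product → J_v[:, 3] = (2.1213,2.1213,5.1962)
J_ω[:, 3] = z_3
entry J[2][3] = 5.1962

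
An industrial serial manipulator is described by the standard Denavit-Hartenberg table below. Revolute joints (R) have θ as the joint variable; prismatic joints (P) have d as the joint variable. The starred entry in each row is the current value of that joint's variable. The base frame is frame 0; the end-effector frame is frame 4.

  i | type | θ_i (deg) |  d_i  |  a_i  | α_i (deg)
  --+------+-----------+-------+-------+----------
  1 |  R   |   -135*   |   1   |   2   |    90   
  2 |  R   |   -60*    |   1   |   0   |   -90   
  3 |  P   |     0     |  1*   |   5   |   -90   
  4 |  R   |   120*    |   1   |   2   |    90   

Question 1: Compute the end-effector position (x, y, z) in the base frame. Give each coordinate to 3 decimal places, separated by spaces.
after link 1: o_1 = (-1.4142, -1.4142, 1.0000)
after link 2: o_2 = (-2.1213, -0.7071, 1.0000)
after link 3: o_3 = (-4.5015, -3.0872, -2.8301)
after link 4: o_4 = (-2.3801, -2.3801, -2.8301)

-2.380 -2.380 -2.830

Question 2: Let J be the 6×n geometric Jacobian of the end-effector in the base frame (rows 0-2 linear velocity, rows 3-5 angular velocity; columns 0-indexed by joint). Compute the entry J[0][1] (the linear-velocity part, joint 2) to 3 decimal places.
axis z_1 = (-0.7071,0.7071,0.0000); lever o_n−o_1 = (-0.9659,-0.9659,-3.8301)
cross product → J_v[:, 1] = (-2.7083,-2.7083,1.3660)
J_ω[:, 1] = z_1
entry J[0][1] = -2.7083

-2.708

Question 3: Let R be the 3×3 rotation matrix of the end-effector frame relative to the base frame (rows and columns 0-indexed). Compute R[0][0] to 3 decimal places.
End-effector x-axis (col 0 of R) = (0.7071,0.7071,-0.0000)
R[0][0] = 0.7071

0.707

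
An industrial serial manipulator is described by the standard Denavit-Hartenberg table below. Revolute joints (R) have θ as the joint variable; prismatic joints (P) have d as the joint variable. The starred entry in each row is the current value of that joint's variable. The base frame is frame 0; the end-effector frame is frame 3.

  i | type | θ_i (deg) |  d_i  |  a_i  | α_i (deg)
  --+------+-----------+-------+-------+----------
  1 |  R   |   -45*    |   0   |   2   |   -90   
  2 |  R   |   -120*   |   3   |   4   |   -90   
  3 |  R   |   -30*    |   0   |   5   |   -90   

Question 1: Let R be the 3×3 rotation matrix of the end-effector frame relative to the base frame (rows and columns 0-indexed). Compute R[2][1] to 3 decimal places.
End-effector y-axis (col 1 of R) = (-0.6124,0.6124,-0.5000)
R[2][1] = -0.5000

-0.500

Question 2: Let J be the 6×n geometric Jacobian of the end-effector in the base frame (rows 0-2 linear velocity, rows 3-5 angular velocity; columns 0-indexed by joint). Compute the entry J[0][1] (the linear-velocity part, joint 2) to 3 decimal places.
5.101

axis z_1 = (0.7071,0.7071,0.0000); lever o_n−o_1 = (0.9439,6.8342,7.2141)
cross product → J_v[:, 1] = (5.1011,-5.1011,4.1651)
J_ω[:, 1] = z_1
entry J[0][1] = 5.1011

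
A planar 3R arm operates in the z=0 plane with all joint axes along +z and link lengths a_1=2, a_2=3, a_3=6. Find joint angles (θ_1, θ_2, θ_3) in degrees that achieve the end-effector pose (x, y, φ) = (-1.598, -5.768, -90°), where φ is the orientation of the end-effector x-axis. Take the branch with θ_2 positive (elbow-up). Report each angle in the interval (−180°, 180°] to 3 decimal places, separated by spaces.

59.998 150.003 60.000

wrist centre = target − a_3·(cos φ, sin φ) = (-1.5980, 0.2320)
cos θ_2 = (2.6074−2²−3²)/(2·2·3) = -0.8660; θ_2 = 150.0026° (elbow-up)
β = atan2(0.2320,-1.5980) = 171.7394°; ψ = atan2(1.4999,-0.5981) = 111.7418°
θ_1 = β − ψ = 59.9977°
θ_3 = φ − θ_1 − θ_2 = 59.9998° (wrapped to (-180°,180°])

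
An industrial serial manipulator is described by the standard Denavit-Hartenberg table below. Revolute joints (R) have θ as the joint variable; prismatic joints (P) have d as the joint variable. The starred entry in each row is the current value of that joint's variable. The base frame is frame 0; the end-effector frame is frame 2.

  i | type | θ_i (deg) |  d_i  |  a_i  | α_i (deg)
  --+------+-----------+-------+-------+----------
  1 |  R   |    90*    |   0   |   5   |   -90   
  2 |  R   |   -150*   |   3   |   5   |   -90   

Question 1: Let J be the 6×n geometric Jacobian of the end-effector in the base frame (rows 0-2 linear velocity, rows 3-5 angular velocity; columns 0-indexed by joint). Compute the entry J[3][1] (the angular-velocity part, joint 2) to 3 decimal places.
axis z_1 = (-1.0000,0.0000,0.0000); lever o_n−o_1 = (-3.0000,-4.3301,2.5000)
cross product → J_v[:, 1] = (0.0000,2.5000,4.3301)
J_ω[:, 1] = z_1
entry J[3][1] = -1.0000

-1.000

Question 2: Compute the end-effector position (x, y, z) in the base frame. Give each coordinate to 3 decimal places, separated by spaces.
after link 1: o_1 = (0.0000, 5.0000, 0.0000)
after link 2: o_2 = (-3.0000, 0.6699, 2.5000)

-3.000 0.670 2.500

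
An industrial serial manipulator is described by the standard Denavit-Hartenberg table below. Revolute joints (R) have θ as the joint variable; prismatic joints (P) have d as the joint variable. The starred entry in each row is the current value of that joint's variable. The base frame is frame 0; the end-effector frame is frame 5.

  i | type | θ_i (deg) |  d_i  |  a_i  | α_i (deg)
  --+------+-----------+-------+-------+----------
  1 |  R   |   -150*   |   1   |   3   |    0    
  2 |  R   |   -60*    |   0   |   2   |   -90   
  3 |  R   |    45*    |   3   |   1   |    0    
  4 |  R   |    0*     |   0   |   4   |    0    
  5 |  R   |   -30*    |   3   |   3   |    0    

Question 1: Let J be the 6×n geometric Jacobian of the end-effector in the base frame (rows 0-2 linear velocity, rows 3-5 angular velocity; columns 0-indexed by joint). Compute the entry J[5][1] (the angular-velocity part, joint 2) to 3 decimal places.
1.000

axis z_1 = (0.0000,0.0000,1.0000); lever o_n−o_1 = (-10.3035,-0.9795,-4.3120)
cross product → J_v[:, 1] = (0.9795,-10.3035,0.0000)
J_ω[:, 1] = z_1
entry J[5][1] = 1.0000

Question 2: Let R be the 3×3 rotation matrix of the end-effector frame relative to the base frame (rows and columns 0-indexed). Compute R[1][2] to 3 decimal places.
-0.866

End-effector z-axis (col 2 of R) = (-0.5000,-0.8660,0.0000)
R[1][2] = -0.8660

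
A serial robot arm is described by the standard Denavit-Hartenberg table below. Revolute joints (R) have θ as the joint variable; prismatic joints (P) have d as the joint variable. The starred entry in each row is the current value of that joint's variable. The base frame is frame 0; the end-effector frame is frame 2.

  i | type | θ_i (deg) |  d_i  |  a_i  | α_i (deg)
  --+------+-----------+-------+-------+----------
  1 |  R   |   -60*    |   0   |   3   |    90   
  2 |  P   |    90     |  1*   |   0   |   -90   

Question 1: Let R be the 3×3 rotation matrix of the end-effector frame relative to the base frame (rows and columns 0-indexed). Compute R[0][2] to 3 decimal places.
End-effector z-axis (col 2 of R) = (-0.5000,0.8660,0.0000)
R[0][2] = -0.5000

-0.500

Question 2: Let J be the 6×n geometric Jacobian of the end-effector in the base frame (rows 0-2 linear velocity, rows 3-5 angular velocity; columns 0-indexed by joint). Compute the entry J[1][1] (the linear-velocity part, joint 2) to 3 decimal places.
prismatic axis z_1 = (-0.8660,-0.5000,0.0000)
J_v[:, 1] = z_1; J_ω[:, 1] = (0,0,0)
entry J[1][1] = -0.5000

-0.500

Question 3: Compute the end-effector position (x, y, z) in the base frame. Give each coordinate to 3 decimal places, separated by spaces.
after link 1: o_1 = (1.5000, -2.5981, 0.0000)
after link 2: o_2 = (0.6340, -3.0981, 0.0000)

0.634 -3.098 0.000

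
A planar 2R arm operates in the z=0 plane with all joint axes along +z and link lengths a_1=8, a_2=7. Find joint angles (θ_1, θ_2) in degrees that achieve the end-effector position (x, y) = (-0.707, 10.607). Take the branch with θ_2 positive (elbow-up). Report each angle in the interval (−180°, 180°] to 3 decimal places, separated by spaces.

cos θ_2 = (113.0083−8²−7²)/(2·8·7) = 0.0001; θ_2 = 89.9958° (elbow-up)
β = atan2(10.6070,-0.7070) = 93.8134°; ψ = atan2(7.0000,8.0005) = 41.1841°
θ_1 = β − ψ = 52.6293°

52.629 89.996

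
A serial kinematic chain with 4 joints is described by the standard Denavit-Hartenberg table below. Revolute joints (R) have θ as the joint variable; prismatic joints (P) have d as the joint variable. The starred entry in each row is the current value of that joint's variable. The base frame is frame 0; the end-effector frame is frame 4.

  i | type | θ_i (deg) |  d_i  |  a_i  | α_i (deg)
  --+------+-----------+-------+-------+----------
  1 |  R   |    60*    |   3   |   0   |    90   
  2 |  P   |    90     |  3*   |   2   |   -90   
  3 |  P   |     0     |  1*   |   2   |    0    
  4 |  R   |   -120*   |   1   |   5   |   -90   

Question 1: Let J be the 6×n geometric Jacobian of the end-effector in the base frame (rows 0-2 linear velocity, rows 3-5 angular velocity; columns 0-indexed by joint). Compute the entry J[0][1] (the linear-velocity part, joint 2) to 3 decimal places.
prismatic axis z_1 = (0.8660,-0.5000,0.0000)
J_v[:, 1] = z_1; J_ω[:, 1] = (0,0,0)
entry J[0][1] = 0.8660

0.866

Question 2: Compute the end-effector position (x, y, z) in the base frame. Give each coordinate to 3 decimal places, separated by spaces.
after link 1: o_1 = (0.0000, 0.0000, 3.0000)
after link 2: o_2 = (2.5981, -1.5000, 5.0000)
after link 3: o_3 = (2.0981, -2.3660, 7.0000)
after link 4: o_4 = (5.3481, -5.3971, 4.5000)

5.348 -5.397 4.500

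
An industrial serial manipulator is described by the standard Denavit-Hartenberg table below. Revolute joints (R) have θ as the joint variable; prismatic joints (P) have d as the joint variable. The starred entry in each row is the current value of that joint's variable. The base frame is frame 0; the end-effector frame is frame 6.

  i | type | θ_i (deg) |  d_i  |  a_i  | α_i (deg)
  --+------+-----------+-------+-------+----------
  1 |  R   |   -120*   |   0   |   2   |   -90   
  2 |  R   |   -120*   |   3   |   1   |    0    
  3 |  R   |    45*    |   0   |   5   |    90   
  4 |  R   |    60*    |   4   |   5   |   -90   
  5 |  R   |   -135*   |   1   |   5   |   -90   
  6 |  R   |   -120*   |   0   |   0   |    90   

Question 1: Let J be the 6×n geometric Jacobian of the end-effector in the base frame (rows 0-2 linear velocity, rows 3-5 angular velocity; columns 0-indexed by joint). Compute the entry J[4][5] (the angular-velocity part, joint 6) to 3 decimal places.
0.206

axis z_5 = (0.8261,0.2061,0.5245); lever o_n−o_5 = (0.0000,0.0000,0.0000)
cross product → J_v[:, 5] = (0.0000,0.0000,0.0000)
J_ω[:, 5] = z_5
entry J[4][5] = 0.2061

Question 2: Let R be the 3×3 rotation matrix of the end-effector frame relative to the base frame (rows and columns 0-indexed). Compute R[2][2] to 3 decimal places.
End-effector z-axis (col 2 of R) = (-0.1486,-0.8181,0.5555)
R[2][2] = 0.5555

0.556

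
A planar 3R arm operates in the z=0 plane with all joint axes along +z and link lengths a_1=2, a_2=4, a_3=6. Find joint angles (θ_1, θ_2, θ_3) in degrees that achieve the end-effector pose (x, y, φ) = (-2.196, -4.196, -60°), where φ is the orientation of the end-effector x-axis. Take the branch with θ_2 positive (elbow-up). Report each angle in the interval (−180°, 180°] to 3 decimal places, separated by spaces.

128.208 60.005 111.787

wrist centre = target − a_3·(cos φ, sin φ) = (-5.1960, 1.0002)
cos θ_2 = (27.9987−2²−4²)/(2·2·4) = 0.4999; θ_2 = 60.0053° (elbow-up)
β = atan2(1.0002,-5.1960) = 169.1047°; ψ = atan2(3.4643,3.9997) = 40.8972°
θ_1 = β − ψ = 128.2075°
θ_3 = φ − θ_1 − θ_2 = 111.7872° (wrapped to (-180°,180°])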